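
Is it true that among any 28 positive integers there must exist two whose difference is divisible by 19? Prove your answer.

Partition the integers by their residue mod 19; there are 19 classes.
Since 28 > 19, two of the 28 integers must share a residue class by the pigeonhole principle; call them a and b.
Their difference a − b is then a multiple of 19.

True.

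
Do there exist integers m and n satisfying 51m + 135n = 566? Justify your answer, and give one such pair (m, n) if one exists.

Any value of 51m + 135n is a multiple of gcd(51, 135) = 3.
However 566 leaves remainder 2 on division by 3.
So the equation is unsolvable over ℤ.

There are no such integers.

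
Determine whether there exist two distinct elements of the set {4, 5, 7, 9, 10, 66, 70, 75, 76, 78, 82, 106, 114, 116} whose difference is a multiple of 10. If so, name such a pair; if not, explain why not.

4 mod 10 = 4 and 114 mod 10 = 4, so 114 − 4 = 110 = 11·10.

4 and 114 are such a pair.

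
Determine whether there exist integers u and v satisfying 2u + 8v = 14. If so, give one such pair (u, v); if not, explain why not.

Every value of 2u + 8v is a multiple of gcd(2, 8) = 2; since 2 ∣ 14, solutions exist.
Dividing through by 2 reduces the equation to 1u + 4v = 7.
The coefficient of u is 1, so setting v = 0 and u = 7 already solves it.
The general solution is u = 7 + 4k, v = 0 − 1k; taking k = -1 gives the smaller pair u = 3, v = 1.
Indeed 2·3 + 8·1 = 6 + 8 = 14.

u = 3, v = 1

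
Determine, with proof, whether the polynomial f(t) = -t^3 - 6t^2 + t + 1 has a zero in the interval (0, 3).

Such a root exists.

f(0) = 1 and f(3) = -77, which have opposite signs.
As a polynomial, f is continuous on every closed interval.
By the Intermediate Value Theorem f must vanish at some point of (0, 3).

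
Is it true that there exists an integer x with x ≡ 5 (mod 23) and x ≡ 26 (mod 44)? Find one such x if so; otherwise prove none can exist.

x = 994

Since 23 and 44 share no common factor, CRT says the pair of congruences has a solution (unique mod 1012).
Write x = 5 + 23t and require 5 + 23t ≡ 26 (mod 44), i.e. 23t ≡ 21 (mod 44).
Note 23·23 = 529 ≡ 1 (mod 44) (as 529 − 1 = 12·44), so 23⁻¹ ≡ 23.
Therefore t ≡ 23·21 = 483 ≡ 43 (mod 44).
Taking t = 43 gives x = 5 + 23·43 = 994.
Check: 994 mod 23 = 5, 994 mod 44 = 26. ✓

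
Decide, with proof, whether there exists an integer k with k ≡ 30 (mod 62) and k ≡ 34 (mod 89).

k = 2882

gcd(62, 89) = 1, so the Chinese Remainder Theorem guarantees exactly one residue class mod 5518 satisfying both.
Write k = 30 + 62t and require 30 + 62t ≡ 34 (mod 89), i.e. 62t ≡ 4 (mod 89).
Note 62·56 = 3472 ≡ 1 (mod 89) (as 3472 − 1 = 39·89), so 62⁻¹ ≡ 56.
Therefore t ≡ 56·4 = 224 ≡ 46 (mod 89).
Taking t = 46 gives k = 30 + 62·46 = 2882.
Indeed 2882 ≡ 30 (mod 62) and 2882 ≡ 34 (mod 89).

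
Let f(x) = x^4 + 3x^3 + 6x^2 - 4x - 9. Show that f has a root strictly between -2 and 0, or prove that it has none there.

f(-2) = 15 and f(0) = -9, which have opposite signs.
As a polynomial, f is continuous on every closed interval.
By the Intermediate Value Theorem f must vanish at some point of (-2, 0).

Yes, f has a root in the interval.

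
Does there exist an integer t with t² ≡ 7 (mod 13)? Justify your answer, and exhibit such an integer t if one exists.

Computing t² mod 13 for t = 0, 1, …, 6 (enough, by the symmetry t ↦ 13 − t) gives 0, 1, 4, 9, 3, 12, 10.
The set of squares mod 13 is therefore {0, 1, 3, 4, 9, 10, 12}, which does not contain 7.
Hence no integer t has t² ≡ 7 (mod 13).

No, no such integer exists.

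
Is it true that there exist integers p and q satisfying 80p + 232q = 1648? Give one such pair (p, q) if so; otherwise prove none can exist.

Since gcd(80, 232) = 8 and 1648 = 8·206, Bézout's identity guarantees a solution.
Dividing through by 8 reduces the equation to 10p + 29q = 206.
Run the Euclidean algorithm on 29 and 10: 29 = 2·10 + 9, 10 = 1·9 + 1, 9 = 9·1 + 0.
Unwinding: 1 = 10 − 1·9 = 10 − (29 − 2·10) = −29 + 3·10, i.e. 10·3 + 29·(-1) = 1.
Times 206: 10·618 + 29·(-206) = 206, so (618, -206) solves it.
Shifting by a multiple of (29, −10) keeps it a solution: p = 618 − 21·29 = 9, q = -206 + 21·10 = 4.
Check: 80·9 + 232·4 = 720 + 928 = 1648. ✓

p = 9, q = 4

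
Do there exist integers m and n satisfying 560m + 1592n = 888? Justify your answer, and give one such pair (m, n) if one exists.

m = 175, n = -61

gcd(560, 1592) = 8, and 8 divides 888, so integer solutions exist.
Dividing through by 8 reduces the equation to 70m + 199n = 111.
Dividing repeatedly: 199 = 2·70 + 59, 70 = 1·59 + 11, 59 = 5·11 + 4, 11 = 2·4 + 3, 4 = 1·3 + 1, 3 = 3·1 + 0.
Back-substituting, 1 = 4 − 1·3 = 4 − (11 − 2·4) = −11 + 3·4 = −11 + 3·(59 − 5·11) = 3·59 − 16·11 = 3·59 − 16·(70 − 1·59) = −16·70 + 19·59 = −16·70 + 19·(199 − 2·70) = 19·199 − 54·70; that is, 70·(-54) + 199·19 = 1.
Multiplying through by 111: m = (-54)·111 = -5994, n = 19·111 = 2109 is a solution.
Adding 31·199 to m and subtracting 31·70 from n gives the tidier solution (175, -61).
Check: 560·175 + 1592·(-61) = 98000 − 97112 = 888. ✓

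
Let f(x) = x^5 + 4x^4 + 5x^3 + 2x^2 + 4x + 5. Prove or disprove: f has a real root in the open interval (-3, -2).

f(-3) = -43 and f(-2) = -3, both negative, so a sign-change argument is unavailable; we show f keeps this sign on the whole interval.
Shift to the endpoint -2: with x = -2 − u (0 < u < 1), one computes f(-2 − u) = -u^5 - 6u^4 - 13u^3 - 12u^2 - 8u - 3.
All 6 nonzero coefficients of this polynomial in u are negative; hence for u > 0 the value is a sum of negative terms (the constant -3 among them).
Therefore f(x) < 0 throughout (-3, -2), and f has no zero there.

No.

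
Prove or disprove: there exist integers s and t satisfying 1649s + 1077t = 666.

Since gcd(1649, 1077) = 1, every integer is an integer combination of 1649 and 1077.
Run the Euclidean algorithm on 1649 and 1077: 1649 = 1·1077 + 572, 1077 = 1·572 + 505, 572 = 1·505 + 67, 505 = 7·67 + 36, 67 = 1·36 + 31, 36 = 1·31 + 5, 31 = 6·5 + 1, 5 = 5·1 + 0.
Working back up the chain: 1 = 31 − 6·5 = 31 − 6·(36 − 1·31) = −6·36 + 7·31 = −6·36 + 7·(67 − 1·36) = 7·67 − 13·36 = 7·67 − 13·(505 − 7·67) = −13·505 + 98·67 = −13·505 + 98·(572 − 1·505) = 98·572 − 111·505 = 98·572 − 111·(1077 − 1·572) = −111·1077 + 209·572 = −111·1077 + 209·(1649 − 1·1077) = 209·1649 − 320·1077. So 1649·209 + 1077·(-320) = 1.
Times 666: 1649·139194 + 1077·(-213120) = 666, so (139194, -213120) solves it.
Subtracting 129·1077 from s and adding 129·1649 to t gives the tidier solution (261, -399).
Indeed 1649·261 + 1077·(-399) = 430389 − 429723 = 666.

s = 261, t = -399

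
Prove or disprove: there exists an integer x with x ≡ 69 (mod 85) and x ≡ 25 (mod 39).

x = 1429

Since 85 and 39 share no common factor, CRT says the pair of congruences has a solution (unique mod 3315).
Any solution of the first congruence is x = 69 + 85t; substituting into the second, 85t ≡ 25 − 69 ≡ 34 (mod 39).
85 ≡ 7 (mod 39), so this reads 7t ≡ 34 (mod 39). Since 7·28 = 196 = 5·39 + 1, the inverse of 7 mod 39 is 28.
Therefore t ≡ 28·34 = 952 ≡ 16 (mod 39).
With t = 16: x = 69 + 85·16 = 1429.
Verify: 1429 = 16·85 + 69 and 1429 = 36·39 + 25. ✓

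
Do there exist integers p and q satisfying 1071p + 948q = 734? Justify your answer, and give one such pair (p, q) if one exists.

There are no such integers.

gcd(1071, 948) = 3, so every integer of the form 1071p + 948q is a multiple of 3.
However 734 leaves remainder 2 on division by 3.
Therefore 1071p + 948q = 734 has no solution in integers.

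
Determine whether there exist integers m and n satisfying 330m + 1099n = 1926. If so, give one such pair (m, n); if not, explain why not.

m = 925, n = -276

330 and 1099 are coprime, so 330m + 1099n ranges over all of ℤ.
Run the Euclidean algorithm on 1099 and 330: 1099 = 3·330 + 109, 330 = 3·109 + 3, 109 = 36·3 + 1, 3 = 3·1 + 0.
Back-substituting, 1 = 109 − 36·3 = 109 − 36·(330 − 3·109) = −36·330 + 109·109 = −36·330 + 109·(1099 − 3·330) = 109·1099 − 363·330; that is, 330·(-363) + 1099·109 = 1.
Times 1926: 330·(-699138) + 1099·209934 = 1926, so (-699138, 209934) solves it.
Adding 637·1099 to m and subtracting 637·330 from n gives the tidier solution (925, -276).
Indeed 330·925 + 1099·(-276) = 305250 − 303324 = 1926.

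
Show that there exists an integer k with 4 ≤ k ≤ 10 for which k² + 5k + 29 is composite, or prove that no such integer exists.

k = 9

At k = 9: 9² + 5·9 + 29 = 155 = 5·31, which is composite.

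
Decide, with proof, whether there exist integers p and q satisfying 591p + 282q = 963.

Since gcd(591, 282) = 3 and 963 = 3·321, Bézout's identity guarantees a solution.
Dividing through by 3 reduces the equation to 197p + 94q = 321.
Dividing repeatedly: 197 = 2·94 + 9, 94 = 10·9 + 4, 9 = 2·4 + 1, 4 = 4·1 + 0.
Working back up the chain: 1 = 9 − 2·4 = 9 − 2·(94 − 10·9) = −2·94 + 21·9 = −2·94 + 21·(197 − 2·94) = 21·197 − 44·94. So 197·21 + 94·(-44) = 1.
Scaling by 321 gives the particular solution (p, q) = (6741, -14124).
The general solution is p = 6741 + 94k, q = -14124 − 197k; taking k = -71 gives the smaller pair p = 67, q = -137.
Indeed 591·67 + 282·(-137) = 39597 − 38634 = 963.

p = 67, q = -137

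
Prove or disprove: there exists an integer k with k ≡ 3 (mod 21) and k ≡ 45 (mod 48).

Here gcd(21, 48) = 3, and both 3 and 45 leave remainder 0 mod 3, so the system is consistent.
Step through k = 3, 3 + 21, 3 + 2·21, …: the values 3, 24, 45 reduce mod 48 to 3, 24, 45. The value 45 hits 45.
Indeed 45 ≡ 3 (mod 21) and 45 ≡ 45 (mod 48).

k = 45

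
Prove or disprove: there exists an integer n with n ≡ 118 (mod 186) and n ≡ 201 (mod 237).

No, no such integer exists.

gcd(186, 237) = 3. If n ≡ 118 (mod 186) and n ≡ 201 (mod 237), then n ≡ 118 (mod 3) and n ≡ 201 (mod 3).
But 118 mod 3 = 1 while 201 mod 3 = 0, a contradiction.
Therefore no such n exists.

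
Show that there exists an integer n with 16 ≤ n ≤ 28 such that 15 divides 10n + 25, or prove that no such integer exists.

n = 17

Try n = 17: 10·17 + 25 = 195 = 13·15, which is divisible by 15.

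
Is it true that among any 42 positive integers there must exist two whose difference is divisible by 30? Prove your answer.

Yes.

There are exactly 30 possible remainders on division by 30.
With 42 integers and only 30 classes, the pigeonhole principle forces two of them, say a and b, into the same class.
Equal remainders mean a − b ≡ 0 (mod 30), so 30 divides their difference.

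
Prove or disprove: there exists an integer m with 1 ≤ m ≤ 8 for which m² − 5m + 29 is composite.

m = 4

At m = 4: 4² − 5·4 + 29 = 25 = 5·5, which is composite.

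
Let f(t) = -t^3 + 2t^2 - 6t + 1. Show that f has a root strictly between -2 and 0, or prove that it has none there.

f has no root in that interval.

Evaluate at the endpoints: f(-2) = 29, f(0) = 1 — same sign (positive).
f'(t) = -3t^2 + 4t - 6 has discriminant 4² − 4·(-3)·(-6) = -56 < 0, so f' has no real roots and is negative for every real t.
So f is strictly decreasing; between -2 and 0 its values lie between f(-2) = 29 and f(0) = 1, all positive. Therefore f has no root in (-2, 0).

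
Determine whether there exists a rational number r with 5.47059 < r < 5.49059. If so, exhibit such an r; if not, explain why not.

r = 104/19

Multiplying by 19: 19·5.47059 = 103.94121 and 19·5.49059 = 104.32121, so the integer 104 lies strictly between them.
Hence 104/19 is a rational number with 5.47059 < 104/19 < 5.49059.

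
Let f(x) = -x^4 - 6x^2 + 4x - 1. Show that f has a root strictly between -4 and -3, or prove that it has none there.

f(-4) = -369 and f(-3) = -148, both negative, so a sign-change argument is unavailable; we show f keeps this sign on the whole interval.
Shift to the endpoint -3: with x = -3 − u (0 < u < 1), one computes f(-3 − u) = -u^4 - 12u^3 - 60u^2 - 148u - 148.
All 5 nonzero coefficients of this polynomial in u are negative; hence for u > 0 the value is a sum of negative terms (the constant -148 among them).
Therefore f(x) < 0 throughout (-4, -3), and f has no zero there.

No such root exists.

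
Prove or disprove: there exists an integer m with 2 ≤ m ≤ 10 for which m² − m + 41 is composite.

The values for m = 2, 3, …, 10 are 43, 47, 53, 61, 71, 83, 97, 113, 131, and each of these is prime.
So no value in the range makes the expression composite.

No such integer m in that range exists.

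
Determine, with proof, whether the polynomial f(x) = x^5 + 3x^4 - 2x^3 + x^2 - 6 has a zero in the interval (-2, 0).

f(-2) = 30 and f(0) = -6, which have opposite signs.
Since f is a polynomial it is continuous on [-2, 0].
By the Intermediate Value Theorem, f takes the value 0 somewhere in the open interval.

Yes, f has a root in the interval.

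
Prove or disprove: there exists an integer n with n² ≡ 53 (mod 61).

No such integer exists.

61 is prime, so by Euler's criterion 53 is a square mod 61 iff 53^((61−1)/2) = 53^30 ≡ 1 (mod 61).
Squaring successively (mod 61): 53^2 = 2809 ≡ 3; 53^4 ≡ 3² = 9 ≡ 9; 53^8 ≡ 9² = 81 ≡ 20; 53^16 ≡ 20² = 400 ≡ 34.
Since 30 = 16 + 8 + 4 + 2, 53^30 ≡ 34 · 20 · 9 · 3; multiplying out mod 61: 34·20 = 680 ≡ 9, then 9·9 = 81 ≡ 20, then 20·3 = 60 ≡ 60. Thus 53^30 ≡ 60 ≡ −1 (mod 61).
The value −1 means 53 is a non-residue modulo 61, so n² ≡ 53 (mod 61) is impossible.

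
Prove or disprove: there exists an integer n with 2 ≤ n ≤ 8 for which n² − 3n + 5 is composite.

n = 8

At n = 8: 8² − 3·8 + 5 = 45 = 3·15, which is composite.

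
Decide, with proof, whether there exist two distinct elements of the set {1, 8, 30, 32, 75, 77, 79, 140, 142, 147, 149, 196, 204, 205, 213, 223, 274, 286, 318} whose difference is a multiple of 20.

Reduce each element modulo 20: 1↦1, 8↦8, 30↦10, 32↦12, 75↦15, 77↦17, 79↦19, 140↦0, 142↦2, 147↦7, 149↦9, 196↦16, 204↦4, 205↦5, 213↦13, 223↦3, 274↦14, 286↦6, 318↦18.
All 19 residues are distinct, so no two elements differ by a multiple of 20.

No such pair exists.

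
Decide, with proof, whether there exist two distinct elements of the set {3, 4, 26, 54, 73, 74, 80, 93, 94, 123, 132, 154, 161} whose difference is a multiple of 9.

The pair (3, 93) works.

Reduce each element mod 9: 3↦3, 4↦4, 26↦8, 54↦0, 73↦1, 74↦2, 80↦8, 93↦3, 94↦4, 123↦6, 132↦6, 154↦1, 161↦8. The residue 3 repeats (at 3 and 93), and 93 − 3 = 90 = 10·9.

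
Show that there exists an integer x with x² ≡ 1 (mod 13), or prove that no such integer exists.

x = 12

Take x = 12. Then 12² = 144 = 11·13 + 1, so 12² ≡ 1 (mod 13).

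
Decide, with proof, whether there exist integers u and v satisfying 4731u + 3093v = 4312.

No, no such integers exist.

Any value of 4731u + 3093v is a multiple of gcd(4731, 3093) = 3.
However 4312 leaves remainder 1 on division by 3.
Hence no integers u, v satisfy the equation.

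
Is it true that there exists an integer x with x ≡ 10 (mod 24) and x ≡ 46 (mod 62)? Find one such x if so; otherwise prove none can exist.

The moduli are not coprime: gcd(24, 62) = 2. Compatibility requires 2 ∣ (46 − 10) = 36, which holds, so solutions exist.
Write x = 10 + 24t. Then 24t ≡ 46 − 10 ≡ 36 (mod 62); dividing through by 2 gives 12t ≡ 18 (mod 31).
Since 12·13 = 156 = 5·31 + 1, the inverse of 12 mod 31 is 13.
Therefore t ≡ 13·18 = 234 ≡ 17 (mod 31).
Then x = 10 + 24·17 = 418.
Verify: 418 = 17·24 + 10 and 418 = 6·62 + 46. ✓

x = 418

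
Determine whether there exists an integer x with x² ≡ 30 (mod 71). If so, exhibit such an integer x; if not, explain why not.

x = 39 works: 39² = 1521, and 1521 − 30 = 1491 = 21·71.

x = 39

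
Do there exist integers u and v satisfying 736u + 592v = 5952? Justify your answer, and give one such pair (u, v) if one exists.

Every value of 736u + 592v is a multiple of gcd(736, 592) = 16; since 16 ∣ 5952, solutions exist.
Dividing through by 16 reduces the equation to 46u + 37v = 372.
Euclidean algorithm: 46 = 1·37 + 9, 37 = 4·9 + 1, 9 = 9·1 + 0.
Back-substituting, 1 = 37 − 4·9 = 37 − 4·(46 − 1·37) = −4·46 + 5·37; that is, 46·(-4) + 37·5 = 1.
Scaling by 372 gives the particular solution (u, v) = (-1488, 1860).
Adding 41·37 to u and subtracting 41·46 from v gives the tidier solution (29, -26).
Check: 736·29 + 592·(-26) = 21344 − 15392 = 5952. ✓

u = 29, v = -26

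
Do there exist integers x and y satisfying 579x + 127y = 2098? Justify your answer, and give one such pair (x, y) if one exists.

x = 85, y = -371

579 and 127 are coprime, so 579x + 127y ranges over all of ℤ.
Dividing repeatedly: 579 = 4·127 + 71, 127 = 1·71 + 56, 71 = 1·56 + 15, 56 = 3·15 + 11, 15 = 1·11 + 4, 11 = 2·4 + 3, 4 = 1·3 + 1, 3 = 3·1 + 0.
Working back up the chain: 1 = 4 − 1·3 = 4 − (11 − 2·4) = −11 + 3·4 = −11 + 3·(15 − 1·11) = 3·15 − 4·11 = 3·15 − 4·(56 − 3·15) = −4·56 + 15·15 = −4·56 + 15·(71 − 1·56) = 15·71 − 19·56 = 15·71 − 19·(127 − 1·71) = −19·127 + 34·71 = −19·127 + 34·(579 − 4·127) = 34·579 − 155·127. So 579·34 + 127·(-155) = 1.
Scaling by 2098 gives the particular solution (x, y) = (71332, -325190).
The general solution is x = 71332 + 127k, y = -325190 − 579k; taking k = -561 gives the smaller pair x = 85, y = -371.
Check: 579·85 + 127·(-371) = 49215 − 47117 = 2098. ✓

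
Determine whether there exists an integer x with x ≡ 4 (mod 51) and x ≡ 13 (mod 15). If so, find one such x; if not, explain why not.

gcd(51, 15) = 3. A simultaneous solution exists iff 4 ≡ 13 (mod 3); here 4 mod 3 = 1 = 13 mod 3, so it does.
Step through x = 4, 4 + 51, 4 + 2·51, …: the values 4, 55, 106, 157, 208 reduce mod 15 to 4, 10, 1, 7, 13. The value 208 hits 13.
Verify: 208 = 4·51 + 4 and 208 = 13·15 + 13. ✓

x = 208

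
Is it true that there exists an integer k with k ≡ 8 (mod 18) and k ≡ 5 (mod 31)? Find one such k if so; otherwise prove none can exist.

gcd(18, 31) = 1, so the Chinese Remainder Theorem guarantees exactly one residue class mod 558 satisfying both.
Write k = 8 + 18t and require 8 + 18t ≡ 5 (mod 31), i.e. 18t ≡ 28 (mod 31).
To invert 18 modulo 31: 31 = 1·18 + 13, 18 = 1·13 + 5, 13 = 2·5 + 3, 5 = 1·3 + 2, 3 = 1·2 + 1, 2 = 2·1 + 0, and unwinding, 1 = 3 − 1·2 = 3 − (5 − 1·3) = −5 + 2·3 = −5 + 2·(13 − 2·5) = 2·13 − 5·5 = 2·13 − 5·(18 − 1·13) = −5·18 + 7·13 = −5·18 + 7·(31 − 1·18) = 7·31 − 12·18. Thus 18⁻¹ ≡ -12 ≡ 19 (mod 31).
Therefore t ≡ 19·28 = 532 ≡ 5 (mod 31).
With t = 5: k = 8 + 18·5 = 98.
Check: 98 mod 18 = 8, 98 mod 31 = 5. ✓

k = 98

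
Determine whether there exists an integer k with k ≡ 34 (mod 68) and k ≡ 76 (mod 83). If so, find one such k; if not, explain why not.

The moduli 68 and 83 are coprime, so by the Chinese Remainder Theorem a unique solution modulo 5644 exists.
Any solution of the first congruence is k = 34 + 68t; substituting into the second, 68t ≡ 76 − 34 ≡ 42 (mod 83).
To invert 68 modulo 83: 83 = 1·68 + 15, 68 = 4·15 + 8, 15 = 1·8 + 7, 8 = 1·7 + 1, 7 = 7·1 + 0, and unwinding, 1 = 8 − 1·7 = 8 − (15 − 1·8) = −15 + 2·8 = −15 + 2·(68 − 4·15) = 2·68 − 9·15 = 2·68 − 9·(83 − 1·68) = −9·83 + 11·68. Thus 68⁻¹ ≡ 11 (mod 83).
Multiplying by 11: t ≡ 11·42 = 462 ≡ 47 (mod 83).
With t = 47: k = 34 + 68·47 = 3230.
Check: 3230 mod 68 = 34, 3230 mod 83 = 76. ✓

k = 3230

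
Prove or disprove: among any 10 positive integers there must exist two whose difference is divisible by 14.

No, the set {40, 41, 42, 43, 44, 45, 46, 47, 48, 49} is a counterexample.

Consider the 10 integers 40, 41, …, 49. They lie in distinct residue classes modulo 14, since 10 ≤ 14.
Any two of them differ by at most 9 < 14 and by at least 1, so no difference is a multiple of 14.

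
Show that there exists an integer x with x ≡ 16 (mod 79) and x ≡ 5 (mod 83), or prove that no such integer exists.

x = 5151

Since 79 and 83 share no common factor, CRT says the pair of congruences has a solution (unique mod 6557).
Any solution of the first congruence is x = 16 + 79t; substituting into the second, 79t ≡ 5 − 16 ≡ 72 (mod 83).
To invert 79 modulo 83: 83 = 1·79 + 4, 79 = 19·4 + 3, 4 = 1·3 + 1, 3 = 3·1 + 0, and unwinding, 1 = 4 − 1·3 = 4 − (79 − 19·4) = −79 + 20·4 = −79 + 20·(83 − 1·79) = 20·83 − 21·79. Thus 79⁻¹ ≡ -21 ≡ 62 (mod 83).
Multiplying by 62: t ≡ 62·72 = 4464 ≡ 65 (mod 83).
Taking t = 65 gives x = 16 + 79·65 = 5151.
Indeed 5151 ≡ 16 (mod 79) and 5151 ≡ 5 (mod 83).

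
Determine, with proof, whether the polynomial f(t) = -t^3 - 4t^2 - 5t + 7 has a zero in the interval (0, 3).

f(0) = 7 and f(3) = -71, which have opposite signs.
f is continuous everywhere (it is a polynomial), in particular on [0, 3].
By the Intermediate Value Theorem f must vanish at some point of (0, 3).

Yes, f has a root in the interval.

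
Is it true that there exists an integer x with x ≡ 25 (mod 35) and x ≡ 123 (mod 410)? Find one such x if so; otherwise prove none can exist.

Reduce both congruences modulo 5, which divides 35 and 410: they say x ≡ 25 (mod 5) and x ≡ 123 (mod 5).
These are incompatible: 25 − 123 = -98 is not divisible by 5.
Therefore no such x exists.

No, no such integer exists.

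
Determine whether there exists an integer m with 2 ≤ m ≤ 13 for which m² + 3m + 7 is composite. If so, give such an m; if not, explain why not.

m = 13

At m = 13: 13² + 3·13 + 7 = 215 = 5·43, which is composite.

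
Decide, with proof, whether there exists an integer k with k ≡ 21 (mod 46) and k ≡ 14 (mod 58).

No, no such integer exists.

Reduce both congruences modulo 2, which divides 46 and 58: they say k ≡ 21 (mod 2) and k ≡ 14 (mod 2).
These are incompatible: 21 − 14 = 7 is not divisible by 2.
Hence the system has no solution.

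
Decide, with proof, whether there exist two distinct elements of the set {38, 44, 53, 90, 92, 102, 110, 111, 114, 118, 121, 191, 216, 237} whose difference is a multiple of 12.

Both 38 and 110 leave remainder 2 on division by 12; their difference 72 = 6·12 is a multiple of 12.

Yes: 38 and 110.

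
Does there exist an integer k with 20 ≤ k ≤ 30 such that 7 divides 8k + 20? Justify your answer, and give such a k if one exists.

At k = 22 we get 8·22 + 20 = 196, and 196 = 7·28.

k = 22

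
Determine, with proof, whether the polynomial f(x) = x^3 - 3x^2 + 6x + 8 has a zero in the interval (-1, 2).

f(-1) = -2 and f(2) = 16, which have opposite signs.
As a polynomial, f is continuous on every closed interval.
By the Intermediate Value Theorem f must vanish at some point of (-1, 2).

Such a root exists.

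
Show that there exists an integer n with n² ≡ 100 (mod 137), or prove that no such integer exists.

n = 10

Take n = 10. Then 10² = 100, and since 0 ≤ 100 < 137 this is already reduced: 10² ≡ 100 (mod 137).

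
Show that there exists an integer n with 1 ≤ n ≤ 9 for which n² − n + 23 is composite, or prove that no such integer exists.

At n = 4: 4² − 4 + 23 = 35 = 5·7, which is composite.

n = 4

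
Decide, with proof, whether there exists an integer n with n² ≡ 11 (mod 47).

No such integer exists.

Apply Euler's criterion with the prime 47: 11 is a quadratic residue iff 11^23 ≡ 1 (mod 47), and a non-residue iff it is ≡ −1.
Squaring successively (mod 47): 11^2 = 121 ≡ 27; 11^4 ≡ 27² = 729 ≡ 24; 11^8 ≡ 24² = 576 ≡ 12; 11^16 ≡ 12² = 144 ≡ 3.
Since 23 = 16 + 4 + 2 + 1, 11^23 ≡ 3 · 24 · 27 · 11; multiplying out mod 47: 3·24 = 72 ≡ 25, then 25·27 = 675 ≡ 17, then 17·11 = 187 ≡ 46. Thus 11^23 ≡ 46 ≡ −1 (mod 47).
By Euler's criterion 11 is a quadratic non-residue mod 47: no n satisfies n² ≡ 11 (mod 47).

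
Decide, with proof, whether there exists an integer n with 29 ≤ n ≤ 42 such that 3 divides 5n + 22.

At n = 31 we get 5·31 + 22 = 177, and 177 = 3·59.

n = 31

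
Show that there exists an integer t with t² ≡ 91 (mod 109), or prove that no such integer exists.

Apply Euler's criterion with the prime 109: 91 is a quadratic residue iff 91^54 ≡ 1 (mod 109), and a non-residue iff it is ≡ −1.
Repeated squaring mod 109: 91^2 = 8281 ≡ 106; 91^4 ≡ 106² = 11236 ≡ 9; 91^8 ≡ 9² = 81 ≡ 81; 91^16 ≡ 81² = 6561 ≡ 21; 91^32 ≡ 21² = 441 ≡ 5.
Since 54 = 32 + 16 + 4 + 2, 91^54 ≡ 5 · 21 · 9 · 106; multiplying out mod 109: 5·21 = 105 ≡ 105, then 105·9 = 945 ≡ 73, then 73·106 = 7738 ≡ 108. Thus 91^54 ≡ 108 ≡ −1 (mod 109).
By Euler's criterion 91 is a quadratic non-residue mod 109: no t satisfies t² ≡ 91 (mod 109).

There is no such integer.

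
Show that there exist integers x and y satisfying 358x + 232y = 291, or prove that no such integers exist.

There are no such integers.

Any value of 358x + 232y is a multiple of gcd(358, 232) = 2.
But 291 is not a multiple of 2 (it leaves remainder 1).
Therefore 358x + 232y = 291 has no solution in integers.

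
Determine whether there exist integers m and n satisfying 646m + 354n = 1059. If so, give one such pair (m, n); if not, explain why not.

No such integers exist.

gcd(646, 354) = 2, so every integer of the form 646m + 354n is a multiple of 2.
However 1059 leaves remainder 1 on division by 2.
Hence no integers m, n satisfy the equation.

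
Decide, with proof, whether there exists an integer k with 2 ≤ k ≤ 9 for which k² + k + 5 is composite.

k = 8

At k = 8: 8² + 8 + 5 = 77 = 7·11, which is composite.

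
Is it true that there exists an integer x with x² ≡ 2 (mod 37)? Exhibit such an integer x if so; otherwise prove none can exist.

No, no such integer exists.

Apply Euler's criterion with the prime 37: 2 is a quadratic residue iff 2^18 ≡ 1 (mod 37), and a non-residue iff it is ≡ −1.
Repeated squaring mod 37: 2^2 = 4 ≡ 4; 2^4 ≡ 4² = 16 ≡ 16; 2^8 ≡ 16² = 256 ≡ 34; 2^16 ≡ 34² = 1156 ≡ 9.
Since 18 = 16 + 2, 2^18 ≡ 9 · 4; multiplying out mod 37: 9·4 = 36 ≡ 36. Thus 2^18 ≡ 36 ≡ −1 (mod 37).
By Euler's criterion 2 is a quadratic non-residue mod 37: no x satisfies x² ≡ 2 (mod 37).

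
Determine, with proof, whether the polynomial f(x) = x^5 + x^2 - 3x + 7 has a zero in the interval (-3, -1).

f(-3) = -218 and f(-1) = 10, which have opposite signs.
f is continuous everywhere (it is a polynomial), in particular on [-3, -1].
By the Intermediate Value Theorem f must vanish at some point of (-3, -1).

Yes, f has a root in the interval.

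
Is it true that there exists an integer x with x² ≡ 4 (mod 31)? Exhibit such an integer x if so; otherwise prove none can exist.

x = 29

Take x = 29. Then 29² = 841 = 27·31 + 4, so 29² ≡ 4 (mod 31).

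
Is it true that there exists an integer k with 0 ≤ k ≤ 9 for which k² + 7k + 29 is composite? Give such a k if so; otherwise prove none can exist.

No such integer k in that range exists.

The values for k = 0, 1, …, 9 are 29, 37, 47, 59, 73, 89, 107, 127, 149, 173, and each of these is prime.
So no value in the range makes the expression composite.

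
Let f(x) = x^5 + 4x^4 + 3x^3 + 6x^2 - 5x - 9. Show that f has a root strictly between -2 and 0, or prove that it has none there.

f(-2) = 33 and f(0) = -9, which have opposite signs.
Since f is a polynomial it is continuous on [-2, 0].
By the Intermediate Value Theorem, f takes the value 0 somewhere in the open interval.

Yes, f has a root in the interval.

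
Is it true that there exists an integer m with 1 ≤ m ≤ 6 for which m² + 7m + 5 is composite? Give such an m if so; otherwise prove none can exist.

m = 3

At m = 3: 3² + 7·3 + 5 = 35 = 5·7, which is composite.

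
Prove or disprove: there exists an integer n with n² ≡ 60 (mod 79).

No, no such integer exists.

Apply Euler's criterion with the prime 79: 60 is a quadratic residue iff 60^39 ≡ 1 (mod 79), and a non-residue iff it is ≡ −1.
Squaring successively (mod 79): 60^2 = 3600 ≡ 45; 60^4 ≡ 45² = 2025 ≡ 50; 60^8 ≡ 50² = 2500 ≡ 51; 60^16 ≡ 51² = 2601 ≡ 73; 60^32 ≡ 73² = 5329 ≡ 36.
Since 39 = 32 + 4 + 2 + 1, 60^39 ≡ 36 · 50 · 45 · 60; multiplying out mod 79: 36·50 = 1800 ≡ 62, then 62·45 = 2790 ≡ 25, then 25·60 = 1500 ≡ 78. Thus 60^39 ≡ 78 ≡ −1 (mod 79).
The value −1 means 60 is a non-residue modulo 79, so n² ≡ 60 (mod 79) is impossible.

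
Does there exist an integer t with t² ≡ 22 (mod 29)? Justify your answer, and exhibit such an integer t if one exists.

t = 15

Take t = 15. Then 15² = 225 = 7·29 + 22, so 15² ≡ 22 (mod 29).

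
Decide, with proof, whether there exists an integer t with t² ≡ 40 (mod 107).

t = 19 works: 19² = 361, and 361 − 40 = 321 = 3·107.

t = 19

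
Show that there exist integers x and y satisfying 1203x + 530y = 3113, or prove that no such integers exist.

x = 511, y = -1154

1203 and 530 are coprime, so 1203x + 530y ranges over all of ℤ.
Run the Euclidean algorithm on 1203 and 530: 1203 = 2·530 + 143, 530 = 3·143 + 101, 143 = 1·101 + 42, 101 = 2·42 + 17, 42 = 2·17 + 8, 17 = 2·8 + 1, 8 = 8·1 + 0.
Working back up the chain: 1 = 17 − 2·8 = 17 − 2·(42 − 2·17) = −2·42 + 5·17 = −2·42 + 5·(101 − 2·42) = 5·101 − 12·42 = 5·101 − 12·(143 − 1·101) = −12·143 + 17·101 = −12·143 + 17·(530 − 3·143) = 17·530 − 63·143 = 17·530 − 63·(1203 − 2·530) = −63·1203 + 143·530. So 1203·(-63) + 530·143 = 1.
Multiplying through by 3113: x = (-63)·3113 = -196119, y = 143·3113 = 445159 is a solution.
Shifting by a multiple of (530, −1203) keeps it a solution: x = -196119 + 371·530 = 511, y = 445159 − 371·1203 = -1154.
Indeed 1203·511 + 530·(-1154) = 614733 − 611620 = 3113.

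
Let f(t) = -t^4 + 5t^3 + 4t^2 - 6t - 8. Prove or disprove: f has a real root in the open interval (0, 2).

Yes, f has a root in the interval.

f(0) = -8 and f(2) = 20, which have opposite signs.
f is continuous everywhere (it is a polynomial), in particular on [0, 2].
By the Intermediate Value Theorem, f takes the value 0 somewhere in the open interval.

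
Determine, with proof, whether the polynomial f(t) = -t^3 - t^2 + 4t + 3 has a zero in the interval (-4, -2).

f(-4) = 35 and f(-2) = -1, which have opposite signs.
f is continuous everywhere (it is a polynomial), in particular on [-4, -2].
By the Intermediate Value Theorem f must vanish at some point of (-4, -2).

Yes, f has a root in the interval.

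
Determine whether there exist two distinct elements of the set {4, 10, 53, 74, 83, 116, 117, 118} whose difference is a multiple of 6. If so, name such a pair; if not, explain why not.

Yes: 4 and 10.

Both 4 and 10 leave remainder 4 on division by 6; their difference 6 = 1·6 is a multiple of 6.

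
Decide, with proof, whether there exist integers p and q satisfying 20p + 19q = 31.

p = 12, q = -11

20 and 19 are coprime, so 20p + 19q ranges over all of ℤ.
Euclidean algorithm: 20 = 1·19 + 1, 19 = 19·1 + 0.
Working back up the chain: 1 = 20 − 1·19. So 20·1 + 19·(-1) = 1.
Multiplying through by 31: p = 1·31 = 31, q = (-1)·31 = -31 is a solution.
Shifting by a multiple of (19, −20) keeps it a solution: p = 31 − 1·19 = 12, q = -31 + 1·20 = -11.
Check: 20·12 + 19·(-11) = 240 − 209 = 31. ✓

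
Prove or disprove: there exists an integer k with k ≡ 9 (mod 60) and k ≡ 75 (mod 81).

Here gcd(60, 81) = 3, and both 9 and 75 leave remainder 0 mod 3, so the system is consistent.
Write k = 9 + 60t. Then 60t ≡ 75 − 9 ≡ 66 (mod 81); dividing through by 3 gives 20t ≡ 22 (mod 27).
Since 20·23 = 460 = 17·27 + 1, the inverse of 20 mod 27 is 23.
Therefore t ≡ 23·22 = 506 ≡ 20 (mod 27).
Then k = 9 + 60·20 = 1209.
Check: 1209 mod 60 = 9, 1209 mod 81 = 75. ✓

k = 1209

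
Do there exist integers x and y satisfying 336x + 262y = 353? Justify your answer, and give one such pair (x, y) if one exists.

gcd(336, 262) = 2, so every integer of the form 336x + 262y is a multiple of 2.
But 353 is not a multiple of 2 (it leaves remainder 1).
Hence no integers x, y satisfy the equation.

There are no such integers.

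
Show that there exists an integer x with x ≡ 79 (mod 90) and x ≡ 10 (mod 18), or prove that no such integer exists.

No such integer exists.

Reduce both congruences modulo 18, which divides 90 and 18: they say x ≡ 79 (mod 18) and x ≡ 10 (mod 18).
These are incompatible: 79 − 10 = 69 is not divisible by 18.
So no integer satisfies both congruences.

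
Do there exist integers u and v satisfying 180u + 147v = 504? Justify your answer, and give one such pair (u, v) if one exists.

u = 42, v = -48

Since gcd(180, 147) = 3 and 504 = 3·168, Bézout's identity guarantees a solution.
Dividing through by 3 reduces the equation to 60u + 49v = 168.
Run the Euclidean algorithm on 60 and 49: 60 = 1·49 + 11, 49 = 4·11 + 5, 11 = 2·5 + 1, 5 = 5·1 + 0.
Back-substituting, 1 = 11 − 2·5 = 11 − 2·(49 − 4·11) = −2·49 + 9·11 = −2·49 + 9·(60 − 1·49) = 9·60 − 11·49; that is, 60·9 + 49·(-11) = 1.
Times 168: 60·1512 + 49·(-1848) = 168, so (1512, -1848) solves it.
The general solution is u = 1512 + 49k, v = -1848 − 60k; taking k = -30 gives the smaller pair u = 42, v = -48.
Indeed 180·42 + 147·(-48) = 7560 − 7056 = 504.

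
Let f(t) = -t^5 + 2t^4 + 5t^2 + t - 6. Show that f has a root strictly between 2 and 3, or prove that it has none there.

Yes, f has a root in the interval.

f(2) = 16 and f(3) = -39, which have opposite signs.
Since f is a polynomial it is continuous on [2, 3].
By the Intermediate Value Theorem f must vanish at some point of (2, 3).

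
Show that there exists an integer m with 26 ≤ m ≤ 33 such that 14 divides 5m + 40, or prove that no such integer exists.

There is no such integer m in that range.

At m = 26, 5·26 + 40 = 170 ≡ 2 (mod 14), and each step in m adds 5, giving residues 2, 7, 12, 3, 8, 13, 4, 9 for m = 26, 27, …, 33.
None is 0, so 14 never divides 5m + 40 on this range.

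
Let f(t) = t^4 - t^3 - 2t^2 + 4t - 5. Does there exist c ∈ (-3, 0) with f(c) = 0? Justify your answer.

f(-3) = 73 and f(0) = -5, which have opposite signs.
Since f is a polynomial it is continuous on [-3, 0].
So by the Intermediate Value Theorem there is a c strictly between -3 and 0 with f(c) = 0.

Such a root exists.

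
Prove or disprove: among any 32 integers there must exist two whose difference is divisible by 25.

Partition the integers by their residue mod 25; there are 25 classes.
Placing 32 integers into 25 classes, some class receives at least two — say a and b.
Equal remainders mean a − b ≡ 0 (mod 25), so 25 divides their difference.

Yes, this is always true.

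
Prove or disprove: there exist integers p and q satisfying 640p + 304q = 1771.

gcd(640, 304) = 16, so every integer of the form 640p + 304q is a multiple of 16.
But 1771 = 16·110 + 11, so 16 ∤ 1771.
Hence no integers p, q satisfy the equation.

No such integers exist.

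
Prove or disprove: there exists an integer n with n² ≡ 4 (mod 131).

n = 129

n = 129 works: 129² = 16641, and 16641 − 4 = 16637 = 127·131.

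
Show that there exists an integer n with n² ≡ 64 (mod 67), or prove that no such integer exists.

n = 59

Take n = 59. Then 59² = 3481 = 51·67 + 64, so 59² ≡ 64 (mod 67).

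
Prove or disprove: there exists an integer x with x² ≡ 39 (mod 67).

x = 21 works: 21² = 441, and 441 − 39 = 402 = 6·67.

x = 21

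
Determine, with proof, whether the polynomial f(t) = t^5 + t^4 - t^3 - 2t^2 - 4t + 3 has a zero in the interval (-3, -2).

f(-3) = -138 and f(-2) = -5, both negative, so a sign-change argument is unavailable; we show f keeps this sign on the whole interval.
Substitute t = -2 − u, where 0 < u < 1 on the interval. Expanding, f(-2 − u) = -u^5 - 9u^4 - 31u^3 - 52u^2 - 40u - 5.
All 6 nonzero coefficients of this polynomial in u are negative; hence for u > 0 the value is a sum of negative terms (the constant -5 among them).
Therefore f(t) < 0 throughout (-3, -2), and f has no zero there.

No such root exists.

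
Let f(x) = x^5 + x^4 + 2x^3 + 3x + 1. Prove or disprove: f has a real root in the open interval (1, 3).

f has no root in that interval.

f(1) = 8 and f(3) = 388, both positive, so a sign-change argument is unavailable; we show f keeps this sign on the whole interval.
Substitute x = 1 + u, where 0 < u < 2 on the interval. Expanding, f(1 + u) = u^5 + 6u^4 + 16u^3 + 22u^2 + 18u + 8.
The nonzero coefficients here are all positive, so for u > 0 every term is positive (or zero), and the constant term 8 is strictly positive.
Therefore f(x) > 0 throughout (1, 3), and f has no zero there.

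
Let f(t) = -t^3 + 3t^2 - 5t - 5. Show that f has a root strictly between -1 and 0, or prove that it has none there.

f(-1) = 4 and f(0) = -5, which have opposite signs.
f is continuous everywhere (it is a polynomial), in particular on [-1, 0].
By the Intermediate Value Theorem f must vanish at some point of (-1, 0).

Yes, f has a root in the interval.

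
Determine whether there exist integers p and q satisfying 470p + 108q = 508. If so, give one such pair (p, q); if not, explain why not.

p = 2, q = -4

Since gcd(470, 108) = 2 and 508 = 2·254, Bézout's identity guarantees a solution.
Dividing through by 2 reduces the equation to 235p + 54q = 254.
Euclidean algorithm: 235 = 4·54 + 19, 54 = 2·19 + 16, 19 = 1·16 + 3, 16 = 5·3 + 1, 3 = 3·1 + 0.
Back-substituting, 1 = 16 − 5·3 = 16 − 5·(19 − 1·16) = −5·19 + 6·16 = −5·19 + 6·(54 − 2·19) = 6·54 − 17·19 = 6·54 − 17·(235 − 4·54) = −17·235 + 74·54; that is, 235·(-17) + 54·74 = 1.
Multiplying through by 254: p = (-17)·254 = -4318, q = 74·254 = 18796 is a solution.
Shifting by a multiple of (54, −235) keeps it a solution: p = -4318 + 80·54 = 2, q = 18796 − 80·235 = -4.
Indeed 470·2 + 108·(-4) = 940 − 432 = 508.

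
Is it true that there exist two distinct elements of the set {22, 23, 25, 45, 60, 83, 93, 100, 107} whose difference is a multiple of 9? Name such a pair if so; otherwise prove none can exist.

Two integers differ by a multiple of 9 exactly when they have the same residue mod 9. The residues are 22↦4, 23↦5, 25↦7, 45↦0, 60↦6, 83↦2, 93↦3, 100↦1, 107↦8.
All 9 residues are distinct, so no two elements differ by a multiple of 9.

There is no such pair.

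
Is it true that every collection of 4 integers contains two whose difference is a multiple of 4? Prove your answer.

Consider the 4 integers 3, 4, 5, 6. They lie in distinct residue classes modulo 4, since 4 ≤ 4.
No two share a residue, so no pair has difference divisible by 4; the claim fails for this set.

No; for instance {3, 4, 5, 6} is a counterexample.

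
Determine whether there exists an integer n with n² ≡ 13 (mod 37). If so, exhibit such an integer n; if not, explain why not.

37 is prime, so by Euler's criterion 13 is a square mod 37 iff 13^((37−1)/2) = 13^18 ≡ 1 (mod 37).
Repeated squaring mod 37: 13^2 = 169 ≡ 21; 13^4 ≡ 21² = 441 ≡ 34; 13^8 ≡ 34² = 1156 ≡ 9; 13^16 ≡ 9² = 81 ≡ 7.
Since 18 = 16 + 2, 13^18 ≡ 7 · 21; multiplying out mod 37: 7·21 = 147 ≡ 36. Thus 13^18 ≡ 36 ≡ −1 (mod 37).
The value −1 means 13 is a non-residue modulo 37, so n² ≡ 13 (mod 37) is impossible.

No such integer exists.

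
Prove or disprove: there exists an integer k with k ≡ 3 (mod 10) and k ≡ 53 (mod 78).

k = 53

The moduli are not coprime: gcd(10, 78) = 2. Compatibility requires 2 ∣ (53 − 3) = 50, which holds, so solutions exist.
Step through k = 3, 3 + 10, 3 + 2·10, …: the values 3, 13, 23, 33, 43, 53 reduce mod 78 to 3, 13, 23, 33, 43, 53. The value 53 hits 53.
Verify: 53 = 5·10 + 3 and 53 = 0·78 + 53. ✓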